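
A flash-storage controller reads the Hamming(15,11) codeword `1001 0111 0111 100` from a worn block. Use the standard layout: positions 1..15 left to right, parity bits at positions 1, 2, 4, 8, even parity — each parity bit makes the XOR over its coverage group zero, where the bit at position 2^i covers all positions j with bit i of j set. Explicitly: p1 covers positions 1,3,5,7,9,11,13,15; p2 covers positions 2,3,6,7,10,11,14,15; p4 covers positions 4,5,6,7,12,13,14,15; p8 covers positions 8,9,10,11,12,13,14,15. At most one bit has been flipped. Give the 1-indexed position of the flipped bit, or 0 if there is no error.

12

s1: b1⊕b3⊕b5⊕b7⊕b9⊕b11⊕b13⊕b15 = 1⊕0⊕0⊕1⊕0⊕1⊕1⊕0 = 0
s2: b2⊕b3⊕b6⊕b7⊕b10⊕b11⊕b14⊕b15 = 0⊕0⊕1⊕1⊕1⊕1⊕0⊕0 = 0
s4: b4⊕b5⊕b6⊕b7⊕b12⊕b13⊕b14⊕b15 = 1⊕0⊕1⊕1⊕1⊕1⊕0⊕0 = 1
s8: b8⊕b9⊕b10⊕b11⊕b12⊕b13⊕b14⊕b15 = 1⊕0⊕1⊕1⊕1⊕1⊕0⊕0 = 1
Syndrome (s8...s1) = 1100 → position 12.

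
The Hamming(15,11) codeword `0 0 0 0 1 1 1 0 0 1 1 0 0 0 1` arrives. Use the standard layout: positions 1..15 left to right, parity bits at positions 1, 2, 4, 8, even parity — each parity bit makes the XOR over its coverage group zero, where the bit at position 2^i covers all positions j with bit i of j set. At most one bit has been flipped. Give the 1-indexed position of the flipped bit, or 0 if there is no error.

s1: b1⊕b3⊕b5⊕b7⊕b9⊕b11⊕b13⊕b15 = 0⊕0⊕1⊕1⊕0⊕1⊕0⊕1 = 0
s2: b2⊕b3⊕b6⊕b7⊕b10⊕b11⊕b14⊕b15 = 0⊕0⊕1⊕1⊕1⊕1⊕0⊕1 = 1
s4: b4⊕b5⊕b6⊕b7⊕b12⊕b13⊕b14⊕b15 = 0⊕1⊕1⊕1⊕0⊕0⊕0⊕1 = 0
s8: b8⊕b9⊕b10⊕b11⊕b12⊕b13⊕b14⊕b15 = 0⊕0⊕1⊕1⊕0⊕0⊕0⊕1 = 1
Syndrome (s8...s1) = 1010 → position 10.

10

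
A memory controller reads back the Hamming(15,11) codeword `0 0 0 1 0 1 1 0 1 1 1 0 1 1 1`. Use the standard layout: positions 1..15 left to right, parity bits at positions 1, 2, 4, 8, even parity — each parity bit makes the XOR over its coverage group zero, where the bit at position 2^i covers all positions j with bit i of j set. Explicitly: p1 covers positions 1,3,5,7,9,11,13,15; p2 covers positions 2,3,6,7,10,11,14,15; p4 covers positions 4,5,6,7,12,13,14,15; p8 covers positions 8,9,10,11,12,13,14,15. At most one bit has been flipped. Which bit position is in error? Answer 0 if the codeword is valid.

1

s1: b1⊕b3⊕b5⊕b7⊕b9⊕b11⊕b13⊕b15 = 0⊕0⊕0⊕1⊕1⊕1⊕1⊕1 = 1
s2: b2⊕b3⊕b6⊕b7⊕b10⊕b11⊕b14⊕b15 = 0⊕0⊕1⊕1⊕1⊕1⊕1⊕1 = 0
s4: b4⊕b5⊕b6⊕b7⊕b12⊕b13⊕b14⊕b15 = 1⊕0⊕1⊕1⊕0⊕1⊕1⊕1 = 0
s8: b8⊕b9⊕b10⊕b11⊕b12⊕b13⊕b14⊕b15 = 0⊕1⊕1⊕1⊕0⊕1⊕1⊕1 = 0
Syndrome (s8...s1) = 0001 → position 1.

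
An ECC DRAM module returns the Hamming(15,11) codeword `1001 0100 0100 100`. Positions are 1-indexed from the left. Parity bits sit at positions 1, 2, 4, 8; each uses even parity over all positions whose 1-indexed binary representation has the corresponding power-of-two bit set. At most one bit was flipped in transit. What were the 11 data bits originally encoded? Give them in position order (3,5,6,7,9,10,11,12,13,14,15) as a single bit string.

00100100100

s1: b1⊕b3⊕b5⊕b7⊕b9⊕b11⊕b13⊕b15 = 1⊕0⊕0⊕0⊕0⊕0⊕1⊕0 = 0
s2: b2⊕b3⊕b6⊕b7⊕b10⊕b11⊕b14⊕b15 = 0⊕0⊕1⊕0⊕1⊕0⊕0⊕0 = 0
s4: b4⊕b5⊕b6⊕b7⊕b12⊕b13⊕b14⊕b15 = 1⊕0⊕1⊕0⊕0⊕1⊕0⊕0 = 1
s8: b8⊕b9⊕b10⊕b11⊕b12⊕b13⊕b14⊕b15 = 0⊕0⊕1⊕0⊕0⊕1⊕0⊕0 = 0
Syndrome (s8...s1) = 0100 → position 4.
Flip bit 4: corrected codeword = 100001000100100
Data bits at positions 3,5,6,7,9,10,11,12,13,14,15: 00100100100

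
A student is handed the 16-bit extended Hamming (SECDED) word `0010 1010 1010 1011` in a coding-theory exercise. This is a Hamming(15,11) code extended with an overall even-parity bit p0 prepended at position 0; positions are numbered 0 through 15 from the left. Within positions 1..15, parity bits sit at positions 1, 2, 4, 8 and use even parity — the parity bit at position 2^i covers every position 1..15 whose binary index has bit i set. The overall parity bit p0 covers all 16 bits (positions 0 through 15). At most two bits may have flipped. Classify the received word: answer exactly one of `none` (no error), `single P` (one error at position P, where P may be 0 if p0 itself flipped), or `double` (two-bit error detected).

double

s1: b1⊕b3⊕b5⊕b7⊕b9⊕b11⊕b13⊕b15 = 0⊕0⊕0⊕0⊕0⊕0⊕0⊕1 = 1
s2: b2⊕b3⊕b6⊕b7⊕b10⊕b11⊕b14⊕b15 = 1⊕0⊕1⊕0⊕1⊕0⊕1⊕1 = 1
s4: b4⊕b5⊕b6⊕b7⊕b12⊕b13⊕b14⊕b15 = 1⊕0⊕1⊕0⊕1⊕0⊕1⊕1 = 1
s8: b8⊕b9⊕b10⊕b11⊕b12⊕b13⊕b14⊕b15 = 1⊕0⊕1⊕0⊕1⊕0⊕1⊕1 = 1
Syndrome (s8...s1) = 1111 → position 15.
Overall parity (XOR of all 16 bits, including p0): 0⊕0⊕1⊕0⊕1⊕0⊕1⊕0⊕1⊕0⊕1⊕0⊕1⊕0⊕1⊕1 = 0
Overall=0, syndrome position=15 → double-bit error detected (uncorrectable).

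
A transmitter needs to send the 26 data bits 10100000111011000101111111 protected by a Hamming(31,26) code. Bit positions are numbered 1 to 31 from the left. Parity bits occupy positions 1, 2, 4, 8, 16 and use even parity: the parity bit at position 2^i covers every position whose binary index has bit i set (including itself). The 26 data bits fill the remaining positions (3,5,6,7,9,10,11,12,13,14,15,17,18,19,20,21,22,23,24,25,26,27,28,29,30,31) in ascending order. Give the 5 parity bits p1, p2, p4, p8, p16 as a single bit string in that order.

Place data bits at non-power-of-two positions: b3=1, b5=0, b6=1, b7=0, b9=0, b10=0, b11=0, b12=0, b13=1, b14=1, b15=1, b17=0, b18=1, b19=1, b20=0, b21=0, b22=0, b23=1, b24=0, b25=1, b26=1, b27=1, b28=1, b29=1, b30=1, b31=1.
p1 = XOR of data positions {3,5,7,9,11,13,15,17,19,21,23,25,27,29,31} = 1⊕0⊕0⊕0⊕0⊕1⊕1⊕0⊕1⊕0⊕1⊕1⊕1⊕1⊕1 = 1
p2 = XOR of data positions {3,6,7,10,11,14,15,18,19,22,23,26,27,30,31} = 1⊕1⊕0⊕0⊕0⊕1⊕1⊕1⊕1⊕0⊕1⊕1⊕1⊕1⊕1 = 1
p4 = XOR of data positions {5,6,7,12,13,14,15,20,21,22,23,28,29,30,31} = 0⊕1⊕0⊕0⊕1⊕1⊕1⊕0⊕0⊕0⊕1⊕1⊕1⊕1⊕1 = 1
p8 = XOR of data positions {9,10,11,12,13,14,15,24,25,26,27,28,29,30,31} = 0⊕0⊕0⊕0⊕1⊕1⊕1⊕0⊕1⊕1⊕1⊕1⊕1⊕1⊕1 = 0
p16 = XOR of data positions {17,18,19,20,21,22,23,24,25,26,27,28,29,30,31} = 0⊕1⊕1⊕0⊕0⊕0⊕1⊕0⊕1⊕1⊕1⊕1⊕1⊕1⊕1 = 0
Parity bits p1,p2,p4,p8,p16 = 11100

11100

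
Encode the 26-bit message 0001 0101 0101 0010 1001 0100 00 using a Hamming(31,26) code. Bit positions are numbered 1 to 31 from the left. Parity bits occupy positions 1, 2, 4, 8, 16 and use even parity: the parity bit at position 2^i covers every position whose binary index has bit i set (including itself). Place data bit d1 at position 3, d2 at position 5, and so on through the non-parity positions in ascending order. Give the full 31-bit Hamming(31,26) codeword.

Place data bits at non-power-of-two positions: b3=0, b5=0, b6=0, b7=1, b9=0, b10=1, b11=0, b12=1, b13=0, b14=1, b15=0, b17=1, b18=0, b19=0, b20=1, b21=0, b22=1, b23=0, b24=0, b25=1, b26=0, b27=1, b28=0, b29=0, b30=0, b31=0.
p1 = XOR of data positions {3,5,7,9,11,13,15,17,19,21,23,25,27,29,31} = 0⊕0⊕1⊕0⊕0⊕0⊕0⊕1⊕0⊕0⊕0⊕1⊕1⊕0⊕0 = 0
p2 = XOR of data positions {3,6,7,10,11,14,15,18,19,22,23,26,27,30,31} = 0⊕0⊕1⊕1⊕0⊕1⊕0⊕0⊕0⊕1⊕0⊕0⊕1⊕0⊕0 = 1
p4 = XOR of data positions {5,6,7,12,13,14,15,20,21,22,23,28,29,30,31} = 0⊕0⊕1⊕1⊕0⊕1⊕0⊕1⊕0⊕1⊕0⊕0⊕0⊕0⊕0 = 1
p8 = XOR of data positions {9,10,11,12,13,14,15,24,25,26,27,28,29,30,31} = 0⊕1⊕0⊕1⊕0⊕1⊕0⊕0⊕1⊕0⊕1⊕0⊕0⊕0⊕0 = 1
p16 = XOR of data positions {17,18,19,20,21,22,23,24,25,26,27,28,29,30,31} = 1⊕0⊕0⊕1⊕0⊕1⊕0⊕0⊕1⊕0⊕1⊕0⊕0⊕0⊕0 = 1
Codeword b1..b31 = 0101001101010101100101001010000

0101001101010101100101001010000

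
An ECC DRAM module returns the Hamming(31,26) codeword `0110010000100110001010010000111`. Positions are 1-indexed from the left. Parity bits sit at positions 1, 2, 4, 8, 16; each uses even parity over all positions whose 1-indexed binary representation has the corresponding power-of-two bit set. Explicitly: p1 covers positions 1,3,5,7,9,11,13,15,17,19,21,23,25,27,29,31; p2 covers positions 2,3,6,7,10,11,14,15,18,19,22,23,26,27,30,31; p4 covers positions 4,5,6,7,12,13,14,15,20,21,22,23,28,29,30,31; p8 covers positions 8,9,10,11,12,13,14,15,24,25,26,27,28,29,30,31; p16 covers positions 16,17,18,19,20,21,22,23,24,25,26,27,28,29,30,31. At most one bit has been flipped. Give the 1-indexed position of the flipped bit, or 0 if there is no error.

15

s1: b1⊕b3⊕b5⊕b7⊕b9⊕b11⊕b13⊕b15⊕b17⊕b19⊕b21⊕b23⊕b25⊕b27⊕b29⊕b31 = 0⊕1⊕0⊕0⊕0⊕1⊕0⊕1⊕0⊕1⊕1⊕0⊕0⊕0⊕1⊕1 = 1
s2: b2⊕b3⊕b6⊕b7⊕b10⊕b11⊕b14⊕b15⊕b18⊕b19⊕b22⊕b23⊕b26⊕b27⊕b30⊕b31 = 1⊕1⊕1⊕0⊕0⊕1⊕1⊕1⊕0⊕1⊕0⊕0⊕0⊕0⊕1⊕1 = 1
s4: b4⊕b5⊕b6⊕b7⊕b12⊕b13⊕b14⊕b15⊕b20⊕b21⊕b22⊕b23⊕b28⊕b29⊕b30⊕b31 = 0⊕0⊕1⊕0⊕0⊕0⊕1⊕1⊕0⊕1⊕0⊕0⊕0⊕1⊕1⊕1 = 1
s8: b8⊕b9⊕b10⊕b11⊕b12⊕b13⊕b14⊕b15⊕b24⊕b25⊕b26⊕b27⊕b28⊕b29⊕b30⊕b31 = 0⊕0⊕0⊕1⊕0⊕0⊕1⊕1⊕1⊕0⊕0⊕0⊕0⊕1⊕1⊕1 = 1
s16: b16⊕b17⊕b18⊕b19⊕b20⊕b21⊕b22⊕b23⊕b24⊕b25⊕b26⊕b27⊕b28⊕b29⊕b30⊕b31 = 0⊕0⊕0⊕1⊕0⊕1⊕0⊕0⊕1⊕0⊕0⊕0⊕0⊕1⊕1⊕1 = 0
Syndrome (s16...s1) = 01111 → position 15.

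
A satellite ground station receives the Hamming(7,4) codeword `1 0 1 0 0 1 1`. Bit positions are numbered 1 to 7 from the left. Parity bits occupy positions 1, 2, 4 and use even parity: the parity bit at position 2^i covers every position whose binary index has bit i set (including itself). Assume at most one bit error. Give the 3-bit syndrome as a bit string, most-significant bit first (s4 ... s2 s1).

s1: b1⊕b3⊕b5⊕b7 = 1⊕1⊕0⊕1 = 1
s2: b2⊕b3⊕b6⊕b7 = 0⊕1⊕1⊕1 = 1
s4: b4⊕b5⊕b6⊕b7 = 0⊕0⊕1⊕1 = 0
Syndrome (s4...s1) = 011 → position 3.

011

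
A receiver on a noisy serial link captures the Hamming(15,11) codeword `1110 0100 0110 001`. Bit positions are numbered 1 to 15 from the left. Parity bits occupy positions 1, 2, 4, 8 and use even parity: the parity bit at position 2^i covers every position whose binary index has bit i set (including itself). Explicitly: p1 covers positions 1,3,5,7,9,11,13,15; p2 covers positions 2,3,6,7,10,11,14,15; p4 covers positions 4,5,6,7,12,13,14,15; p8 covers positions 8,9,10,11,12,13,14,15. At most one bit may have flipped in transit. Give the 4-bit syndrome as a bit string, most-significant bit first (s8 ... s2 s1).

1000

s1: b1⊕b3⊕b5⊕b7⊕b9⊕b11⊕b13⊕b15 = 1⊕1⊕0⊕0⊕0⊕1⊕0⊕1 = 0
s2: b2⊕b3⊕b6⊕b7⊕b10⊕b11⊕b14⊕b15 = 1⊕1⊕1⊕0⊕1⊕1⊕0⊕1 = 0
s4: b4⊕b5⊕b6⊕b7⊕b12⊕b13⊕b14⊕b15 = 0⊕0⊕1⊕0⊕0⊕0⊕0⊕1 = 0
s8: b8⊕b9⊕b10⊕b11⊕b12⊕b13⊕b14⊕b15 = 0⊕0⊕1⊕1⊕0⊕0⊕0⊕1 = 1
Syndrome (s8...s1) = 1000 → position 8.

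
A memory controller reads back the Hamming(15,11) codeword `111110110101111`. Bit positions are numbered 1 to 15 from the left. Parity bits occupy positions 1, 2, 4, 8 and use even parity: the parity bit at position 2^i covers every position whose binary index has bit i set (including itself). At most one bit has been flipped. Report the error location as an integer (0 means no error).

4

s1: b1⊕b3⊕b5⊕b7⊕b9⊕b11⊕b13⊕b15 = 1⊕1⊕1⊕1⊕0⊕0⊕1⊕1 = 0
s2: b2⊕b3⊕b6⊕b7⊕b10⊕b11⊕b14⊕b15 = 1⊕1⊕0⊕1⊕1⊕0⊕1⊕1 = 0
s4: b4⊕b5⊕b6⊕b7⊕b12⊕b13⊕b14⊕b15 = 1⊕1⊕0⊕1⊕1⊕1⊕1⊕1 = 1
s8: b8⊕b9⊕b10⊕b11⊕b12⊕b13⊕b14⊕b15 = 1⊕0⊕1⊕0⊕1⊕1⊕1⊕1 = 0
Syndrome (s8...s1) = 0100 → position 4.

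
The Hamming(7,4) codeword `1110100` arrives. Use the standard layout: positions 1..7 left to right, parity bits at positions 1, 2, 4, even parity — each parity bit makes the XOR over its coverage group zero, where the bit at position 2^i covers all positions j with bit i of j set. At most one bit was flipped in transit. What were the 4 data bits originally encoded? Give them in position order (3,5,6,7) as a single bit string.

1000

s1: b1⊕b3⊕b5⊕b7 = 1⊕1⊕1⊕0 = 1
s2: b2⊕b3⊕b6⊕b7 = 1⊕1⊕0⊕0 = 0
s4: b4⊕b5⊕b6⊕b7 = 0⊕1⊕0⊕0 = 1
Syndrome (s4...s1) = 101 → position 5.
Flip bit 5: corrected codeword = 1110000
Data bits at positions 3,5,6,7: 1000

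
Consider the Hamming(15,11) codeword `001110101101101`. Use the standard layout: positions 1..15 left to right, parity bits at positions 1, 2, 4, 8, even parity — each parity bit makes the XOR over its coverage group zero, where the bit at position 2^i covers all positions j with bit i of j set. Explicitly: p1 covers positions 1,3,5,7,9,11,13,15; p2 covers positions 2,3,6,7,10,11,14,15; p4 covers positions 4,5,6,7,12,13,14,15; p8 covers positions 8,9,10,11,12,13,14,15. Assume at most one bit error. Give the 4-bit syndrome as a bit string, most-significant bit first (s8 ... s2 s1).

1000

s1: b1⊕b3⊕b5⊕b7⊕b9⊕b11⊕b13⊕b15 = 0⊕1⊕1⊕1⊕1⊕0⊕1⊕1 = 0
s2: b2⊕b3⊕b6⊕b7⊕b10⊕b11⊕b14⊕b15 = 0⊕1⊕0⊕1⊕1⊕0⊕0⊕1 = 0
s4: b4⊕b5⊕b6⊕b7⊕b12⊕b13⊕b14⊕b15 = 1⊕1⊕0⊕1⊕1⊕1⊕0⊕1 = 0
s8: b8⊕b9⊕b10⊕b11⊕b12⊕b13⊕b14⊕b15 = 0⊕1⊕1⊕0⊕1⊕1⊕0⊕1 = 1
Syndrome (s8...s1) = 1000 → position 8.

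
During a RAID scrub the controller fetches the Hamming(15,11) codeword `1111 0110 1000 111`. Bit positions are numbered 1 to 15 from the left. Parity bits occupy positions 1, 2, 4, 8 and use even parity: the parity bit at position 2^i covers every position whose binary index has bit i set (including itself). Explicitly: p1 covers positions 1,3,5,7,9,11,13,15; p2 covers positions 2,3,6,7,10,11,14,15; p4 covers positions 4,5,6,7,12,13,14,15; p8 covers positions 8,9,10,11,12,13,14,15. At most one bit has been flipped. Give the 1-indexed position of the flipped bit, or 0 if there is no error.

0

s1: b1⊕b3⊕b5⊕b7⊕b9⊕b11⊕b13⊕b15 = 1⊕1⊕0⊕1⊕1⊕0⊕1⊕1 = 0
s2: b2⊕b3⊕b6⊕b7⊕b10⊕b11⊕b14⊕b15 = 1⊕1⊕1⊕1⊕0⊕0⊕1⊕1 = 0
s4: b4⊕b5⊕b6⊕b7⊕b12⊕b13⊕b14⊕b15 = 1⊕0⊕1⊕1⊕0⊕1⊕1⊕1 = 0
s8: b8⊕b9⊕b10⊕b11⊕b12⊕b13⊕b14⊕b15 = 0⊕1⊕0⊕0⊕0⊕1⊕1⊕1 = 0
Syndrome (s8...s1) = 0000 → position 0 (no error).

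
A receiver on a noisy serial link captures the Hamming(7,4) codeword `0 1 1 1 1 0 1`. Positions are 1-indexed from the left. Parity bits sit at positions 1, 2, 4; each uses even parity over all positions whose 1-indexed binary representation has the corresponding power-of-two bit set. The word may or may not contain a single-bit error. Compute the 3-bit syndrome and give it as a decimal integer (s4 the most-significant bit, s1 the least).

s1: b1⊕b3⊕b5⊕b7 = 0⊕1⊕1⊕1 = 1
s2: b2⊕b3⊕b6⊕b7 = 1⊕1⊕0⊕1 = 1
s4: b4⊕b5⊕b6⊕b7 = 1⊕1⊕0⊕1 = 1
Syndrome (s4...s1) = 111 → position 7.

7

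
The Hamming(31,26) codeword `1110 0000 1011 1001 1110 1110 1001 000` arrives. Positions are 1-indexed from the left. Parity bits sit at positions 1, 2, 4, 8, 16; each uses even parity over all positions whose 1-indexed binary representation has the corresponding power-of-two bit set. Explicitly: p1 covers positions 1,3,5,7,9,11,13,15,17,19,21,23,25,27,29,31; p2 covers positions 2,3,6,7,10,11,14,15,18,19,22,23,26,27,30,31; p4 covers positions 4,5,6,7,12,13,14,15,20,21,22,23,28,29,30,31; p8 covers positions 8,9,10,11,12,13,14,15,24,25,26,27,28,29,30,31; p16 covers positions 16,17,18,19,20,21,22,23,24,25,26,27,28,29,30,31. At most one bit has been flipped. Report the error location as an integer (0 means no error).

18

s1: b1⊕b3⊕b5⊕b7⊕b9⊕b11⊕b13⊕b15⊕b17⊕b19⊕b21⊕b23⊕b25⊕b27⊕b29⊕b31 = 1⊕1⊕0⊕0⊕1⊕1⊕1⊕0⊕1⊕1⊕1⊕1⊕1⊕0⊕0⊕0 = 0
s2: b2⊕b3⊕b6⊕b7⊕b10⊕b11⊕b14⊕b15⊕b18⊕b19⊕b22⊕b23⊕b26⊕b27⊕b30⊕b31 = 1⊕1⊕0⊕0⊕0⊕1⊕0⊕0⊕1⊕1⊕1⊕1⊕0⊕0⊕0⊕0 = 1
s4: b4⊕b5⊕b6⊕b7⊕b12⊕b13⊕b14⊕b15⊕b20⊕b21⊕b22⊕b23⊕b28⊕b29⊕b30⊕b31 = 0⊕0⊕0⊕0⊕1⊕1⊕0⊕0⊕0⊕1⊕1⊕1⊕1⊕0⊕0⊕0 = 0
s8: b8⊕b9⊕b10⊕b11⊕b12⊕b13⊕b14⊕b15⊕b24⊕b25⊕b26⊕b27⊕b28⊕b29⊕b30⊕b31 = 0⊕1⊕0⊕1⊕1⊕1⊕0⊕0⊕0⊕1⊕0⊕0⊕1⊕0⊕0⊕0 = 0
s16: b16⊕b17⊕b18⊕b19⊕b20⊕b21⊕b22⊕b23⊕b24⊕b25⊕b26⊕b27⊕b28⊕b29⊕b30⊕b31 = 1⊕1⊕1⊕1⊕0⊕1⊕1⊕1⊕0⊕1⊕0⊕0⊕1⊕0⊕0⊕0 = 1
Syndrome (s16...s1) = 10010 → position 18.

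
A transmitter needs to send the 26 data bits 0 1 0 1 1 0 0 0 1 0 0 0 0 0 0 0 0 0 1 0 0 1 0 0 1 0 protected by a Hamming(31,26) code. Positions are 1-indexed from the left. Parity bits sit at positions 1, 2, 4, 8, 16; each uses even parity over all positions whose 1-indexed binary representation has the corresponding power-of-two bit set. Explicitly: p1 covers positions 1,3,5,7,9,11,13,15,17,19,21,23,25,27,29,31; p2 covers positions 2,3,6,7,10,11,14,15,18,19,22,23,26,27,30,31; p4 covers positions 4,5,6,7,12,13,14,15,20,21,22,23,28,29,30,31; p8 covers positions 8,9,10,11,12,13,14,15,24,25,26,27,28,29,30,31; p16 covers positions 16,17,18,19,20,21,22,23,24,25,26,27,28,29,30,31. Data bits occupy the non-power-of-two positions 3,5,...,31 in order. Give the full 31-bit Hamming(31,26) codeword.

1100101110001001000000010010010

Place data bits at non-power-of-two positions: b3=0, b5=1, b6=0, b7=1, b9=1, b10=0, b11=0, b12=0, b13=1, b14=0, b15=0, b17=0, b18=0, b19=0, b20=0, b21=0, b22=0, b23=0, b24=1, b25=0, b26=0, b27=1, b28=0, b29=0, b30=1, b31=0.
p1 = XOR of data positions {3,5,7,9,11,13,15,17,19,21,23,25,27,29,31} = 0⊕1⊕1⊕1⊕0⊕1⊕0⊕0⊕0⊕0⊕0⊕0⊕1⊕0⊕0 = 1
p2 = XOR of data positions {3,6,7,10,11,14,15,18,19,22,23,26,27,30,31} = 0⊕0⊕1⊕0⊕0⊕0⊕0⊕0⊕0⊕0⊕0⊕0⊕1⊕1⊕0 = 1
p4 = XOR of data positions {5,6,7,12,13,14,15,20,21,22,23,28,29,30,31} = 1⊕0⊕1⊕0⊕1⊕0⊕0⊕0⊕0⊕0⊕0⊕0⊕0⊕1⊕0 = 0
p8 = XOR of data positions {9,10,11,12,13,14,15,24,25,26,27,28,29,30,31} = 1⊕0⊕0⊕0⊕1⊕0⊕0⊕1⊕0⊕0⊕1⊕0⊕0⊕1⊕0 = 1
p16 = XOR of data positions {17,18,19,20,21,22,23,24,25,26,27,28,29,30,31} = 0⊕0⊕0⊕0⊕0⊕0⊕0⊕1⊕0⊕0⊕1⊕0⊕0⊕1⊕0 = 1
Codeword b1..b31 = 1100101110001001000000010010010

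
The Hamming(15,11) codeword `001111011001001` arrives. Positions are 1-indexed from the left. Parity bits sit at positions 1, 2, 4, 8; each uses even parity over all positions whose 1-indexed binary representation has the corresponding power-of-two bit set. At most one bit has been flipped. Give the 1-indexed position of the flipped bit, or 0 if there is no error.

6

s1: b1⊕b3⊕b5⊕b7⊕b9⊕b11⊕b13⊕b15 = 0⊕1⊕1⊕0⊕1⊕0⊕0⊕1 = 0
s2: b2⊕b3⊕b6⊕b7⊕b10⊕b11⊕b14⊕b15 = 0⊕1⊕1⊕0⊕0⊕0⊕0⊕1 = 1
s4: b4⊕b5⊕b6⊕b7⊕b12⊕b13⊕b14⊕b15 = 1⊕1⊕1⊕0⊕1⊕0⊕0⊕1 = 1
s8: b8⊕b9⊕b10⊕b11⊕b12⊕b13⊕b14⊕b15 = 1⊕1⊕0⊕0⊕1⊕0⊕0⊕1 = 0
Syndrome (s8...s1) = 0110 → position 6.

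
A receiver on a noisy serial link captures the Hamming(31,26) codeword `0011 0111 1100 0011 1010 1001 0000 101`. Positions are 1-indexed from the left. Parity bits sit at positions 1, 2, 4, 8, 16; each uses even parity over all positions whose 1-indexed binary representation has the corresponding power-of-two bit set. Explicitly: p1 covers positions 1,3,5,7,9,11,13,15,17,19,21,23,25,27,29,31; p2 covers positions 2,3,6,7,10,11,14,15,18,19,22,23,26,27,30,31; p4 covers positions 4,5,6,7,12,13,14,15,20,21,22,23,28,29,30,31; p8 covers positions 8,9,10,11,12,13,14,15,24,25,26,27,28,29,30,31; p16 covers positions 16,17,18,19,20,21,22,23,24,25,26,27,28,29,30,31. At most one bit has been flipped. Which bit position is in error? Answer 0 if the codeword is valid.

s1: b1⊕b3⊕b5⊕b7⊕b9⊕b11⊕b13⊕b15⊕b17⊕b19⊕b21⊕b23⊕b25⊕b27⊕b29⊕b31 = 0⊕1⊕0⊕1⊕1⊕0⊕0⊕1⊕1⊕1⊕1⊕0⊕0⊕0⊕1⊕1 = 1
s2: b2⊕b3⊕b6⊕b7⊕b10⊕b11⊕b14⊕b15⊕b18⊕b19⊕b22⊕b23⊕b26⊕b27⊕b30⊕b31 = 0⊕1⊕1⊕1⊕1⊕0⊕0⊕1⊕0⊕1⊕0⊕0⊕0⊕0⊕0⊕1 = 1
s4: b4⊕b5⊕b6⊕b7⊕b12⊕b13⊕b14⊕b15⊕b20⊕b21⊕b22⊕b23⊕b28⊕b29⊕b30⊕b31 = 1⊕0⊕1⊕1⊕0⊕0⊕0⊕1⊕0⊕1⊕0⊕0⊕0⊕1⊕0⊕1 = 1
s8: b8⊕b9⊕b10⊕b11⊕b12⊕b13⊕b14⊕b15⊕b24⊕b25⊕b26⊕b27⊕b28⊕b29⊕b30⊕b31 = 1⊕1⊕1⊕0⊕0⊕0⊕0⊕1⊕1⊕0⊕0⊕0⊕0⊕1⊕0⊕1 = 1
s16: b16⊕b17⊕b18⊕b19⊕b20⊕b21⊕b22⊕b23⊕b24⊕b25⊕b26⊕b27⊕b28⊕b29⊕b30⊕b31 = 1⊕1⊕0⊕1⊕0⊕1⊕0⊕0⊕1⊕0⊕0⊕0⊕0⊕1⊕0⊕1 = 1
Syndrome (s16...s1) = 11111 → position 31.

31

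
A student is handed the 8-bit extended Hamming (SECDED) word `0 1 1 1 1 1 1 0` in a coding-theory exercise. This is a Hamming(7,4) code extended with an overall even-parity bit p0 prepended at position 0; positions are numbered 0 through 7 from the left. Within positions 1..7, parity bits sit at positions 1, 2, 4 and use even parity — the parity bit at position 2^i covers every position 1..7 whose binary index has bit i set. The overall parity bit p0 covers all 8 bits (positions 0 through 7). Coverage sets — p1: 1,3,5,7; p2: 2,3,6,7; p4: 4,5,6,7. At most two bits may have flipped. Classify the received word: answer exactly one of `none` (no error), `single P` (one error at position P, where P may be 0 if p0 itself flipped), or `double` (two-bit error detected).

s1: b1⊕b3⊕b5⊕b7 = 1⊕1⊕1⊕0 = 1
s2: b2⊕b3⊕b6⊕b7 = 1⊕1⊕1⊕0 = 1
s4: b4⊕b5⊕b6⊕b7 = 1⊕1⊕1⊕0 = 1
Syndrome (s4...s1) = 111 → position 7.
Overall parity (XOR of all 8 bits, including p0): 0⊕1⊕1⊕1⊕1⊕1⊕1⊕0 = 0
Overall=0, syndrome position=7 → double-bit error detected (uncorrectable).

double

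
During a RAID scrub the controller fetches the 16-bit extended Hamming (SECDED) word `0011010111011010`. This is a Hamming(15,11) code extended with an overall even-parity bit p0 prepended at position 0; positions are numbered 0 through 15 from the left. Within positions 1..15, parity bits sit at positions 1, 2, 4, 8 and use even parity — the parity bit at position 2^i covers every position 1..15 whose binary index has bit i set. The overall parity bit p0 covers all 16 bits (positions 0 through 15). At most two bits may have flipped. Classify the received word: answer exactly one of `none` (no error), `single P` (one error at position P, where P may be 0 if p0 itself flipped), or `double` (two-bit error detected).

s1: b1⊕b3⊕b5⊕b7⊕b9⊕b11⊕b13⊕b15 = 0⊕1⊕1⊕1⊕1⊕1⊕0⊕0 = 1
s2: b2⊕b3⊕b6⊕b7⊕b10⊕b11⊕b14⊕b15 = 1⊕1⊕0⊕1⊕0⊕1⊕1⊕0 = 1
s4: b4⊕b5⊕b6⊕b7⊕b12⊕b13⊕b14⊕b15 = 0⊕1⊕0⊕1⊕1⊕0⊕1⊕0 = 0
s8: b8⊕b9⊕b10⊕b11⊕b12⊕b13⊕b14⊕b15 = 1⊕1⊕0⊕1⊕1⊕0⊕1⊕0 = 1
Syndrome (s8...s1) = 1011 → position 11.
Overall parity (XOR of all 16 bits, including p0): 0⊕0⊕1⊕1⊕0⊕1⊕0⊕1⊕1⊕1⊕0⊕1⊕1⊕0⊕1⊕0 = 1
Overall=1, syndrome position=11 → single-bit error at position 11.

single 11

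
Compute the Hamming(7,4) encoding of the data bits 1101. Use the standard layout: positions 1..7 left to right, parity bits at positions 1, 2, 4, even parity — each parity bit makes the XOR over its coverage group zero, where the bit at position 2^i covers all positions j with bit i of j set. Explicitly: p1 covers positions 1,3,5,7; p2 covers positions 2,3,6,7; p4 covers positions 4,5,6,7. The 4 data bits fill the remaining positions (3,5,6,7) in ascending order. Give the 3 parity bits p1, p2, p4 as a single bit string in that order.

Place data bits at non-power-of-two positions: b3=1, b5=1, b6=0, b7=1.
p1 = XOR of data positions {3,5,7} = 1⊕1⊕1 = 1
p2 = XOR of data positions {3,6,7} = 1⊕0⊕1 = 0
p4 = XOR of data positions {5,6,7} = 1⊕0⊕1 = 0
Parity bits p1,p2,p4 = 100

100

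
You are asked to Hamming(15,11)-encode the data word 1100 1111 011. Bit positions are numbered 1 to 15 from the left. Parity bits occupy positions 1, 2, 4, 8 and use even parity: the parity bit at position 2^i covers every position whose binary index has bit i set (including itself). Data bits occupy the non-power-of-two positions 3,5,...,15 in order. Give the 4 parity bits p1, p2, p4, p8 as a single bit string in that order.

1100

Place data bits at non-power-of-two positions: b3=1, b5=1, b6=0, b7=0, b9=1, b10=1, b11=1, b12=1, b13=0, b14=1, b15=1.
p1 = XOR of data positions {3,5,7,9,11,13,15} = 1⊕1⊕0⊕1⊕1⊕0⊕1 = 1
p2 = XOR of data positions {3,6,7,10,11,14,15} = 1⊕0⊕0⊕1⊕1⊕1⊕1 = 1
p4 = XOR of data positions {5,6,7,12,13,14,15} = 1⊕0⊕0⊕1⊕0⊕1⊕1 = 0
p8 = XOR of data positions {9,10,11,12,13,14,15} = 1⊕1⊕1⊕1⊕0⊕1⊕1 = 0
Parity bits p1,p2,p4,p8 = 1100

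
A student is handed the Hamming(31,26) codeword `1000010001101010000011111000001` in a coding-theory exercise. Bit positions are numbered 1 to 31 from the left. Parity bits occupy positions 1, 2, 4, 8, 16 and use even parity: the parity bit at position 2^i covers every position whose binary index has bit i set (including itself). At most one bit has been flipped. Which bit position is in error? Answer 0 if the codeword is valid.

14

s1: b1⊕b3⊕b5⊕b7⊕b9⊕b11⊕b13⊕b15⊕b17⊕b19⊕b21⊕b23⊕b25⊕b27⊕b29⊕b31 = 1⊕0⊕0⊕0⊕0⊕1⊕1⊕1⊕0⊕0⊕1⊕1⊕1⊕0⊕0⊕1 = 0
s2: b2⊕b3⊕b6⊕b7⊕b10⊕b11⊕b14⊕b15⊕b18⊕b19⊕b22⊕b23⊕b26⊕b27⊕b30⊕b31 = 0⊕0⊕1⊕0⊕1⊕1⊕0⊕1⊕0⊕0⊕1⊕1⊕0⊕0⊕0⊕1 = 1
s4: b4⊕b5⊕b6⊕b7⊕b12⊕b13⊕b14⊕b15⊕b20⊕b21⊕b22⊕b23⊕b28⊕b29⊕b30⊕b31 = 0⊕0⊕1⊕0⊕0⊕1⊕0⊕1⊕0⊕1⊕1⊕1⊕0⊕0⊕0⊕1 = 1
s8: b8⊕b9⊕b10⊕b11⊕b12⊕b13⊕b14⊕b15⊕b24⊕b25⊕b26⊕b27⊕b28⊕b29⊕b30⊕b31 = 0⊕0⊕1⊕1⊕0⊕1⊕0⊕1⊕1⊕1⊕0⊕0⊕0⊕0⊕0⊕1 = 1
s16: b16⊕b17⊕b18⊕b19⊕b20⊕b21⊕b22⊕b23⊕b24⊕b25⊕b26⊕b27⊕b28⊕b29⊕b30⊕b31 = 0⊕0⊕0⊕0⊕0⊕1⊕1⊕1⊕1⊕1⊕0⊕0⊕0⊕0⊕0⊕1 = 0
Syndrome (s16...s1) = 01110 → position 14.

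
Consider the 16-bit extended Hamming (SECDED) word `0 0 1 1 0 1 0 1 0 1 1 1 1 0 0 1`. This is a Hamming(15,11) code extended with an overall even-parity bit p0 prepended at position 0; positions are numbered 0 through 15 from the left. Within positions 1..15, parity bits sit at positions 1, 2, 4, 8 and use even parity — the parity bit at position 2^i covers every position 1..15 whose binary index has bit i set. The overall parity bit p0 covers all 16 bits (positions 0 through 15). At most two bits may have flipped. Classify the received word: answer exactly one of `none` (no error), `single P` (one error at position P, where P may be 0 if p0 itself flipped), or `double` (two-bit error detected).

single 8

s1: b1⊕b3⊕b5⊕b7⊕b9⊕b11⊕b13⊕b15 = 0⊕1⊕1⊕1⊕1⊕1⊕0⊕1 = 0
s2: b2⊕b3⊕b6⊕b7⊕b10⊕b11⊕b14⊕b15 = 1⊕1⊕0⊕1⊕1⊕1⊕0⊕1 = 0
s4: b4⊕b5⊕b6⊕b7⊕b12⊕b13⊕b14⊕b15 = 0⊕1⊕0⊕1⊕1⊕0⊕0⊕1 = 0
s8: b8⊕b9⊕b10⊕b11⊕b12⊕b13⊕b14⊕b15 = 0⊕1⊕1⊕1⊕1⊕0⊕0⊕1 = 1
Syndrome (s8...s1) = 1000 → position 8.
Overall parity (XOR of all 16 bits, including p0): 0⊕0⊕1⊕1⊕0⊕1⊕0⊕1⊕0⊕1⊕1⊕1⊕1⊕0⊕0⊕1 = 1
Overall=1, syndrome position=8 → single-bit error at position 8.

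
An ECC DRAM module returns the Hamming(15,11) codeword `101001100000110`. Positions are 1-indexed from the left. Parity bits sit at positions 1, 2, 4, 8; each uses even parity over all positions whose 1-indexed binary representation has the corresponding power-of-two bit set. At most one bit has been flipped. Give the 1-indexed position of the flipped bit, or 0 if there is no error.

0

s1: b1⊕b3⊕b5⊕b7⊕b9⊕b11⊕b13⊕b15 = 1⊕1⊕0⊕1⊕0⊕0⊕1⊕0 = 0
s2: b2⊕b3⊕b6⊕b7⊕b10⊕b11⊕b14⊕b15 = 0⊕1⊕1⊕1⊕0⊕0⊕1⊕0 = 0
s4: b4⊕b5⊕b6⊕b7⊕b12⊕b13⊕b14⊕b15 = 0⊕0⊕1⊕1⊕0⊕1⊕1⊕0 = 0
s8: b8⊕b9⊕b10⊕b11⊕b12⊕b13⊕b14⊕b15 = 0⊕0⊕0⊕0⊕0⊕1⊕1⊕0 = 0
Syndrome (s8...s1) = 0000 → position 0 (no error).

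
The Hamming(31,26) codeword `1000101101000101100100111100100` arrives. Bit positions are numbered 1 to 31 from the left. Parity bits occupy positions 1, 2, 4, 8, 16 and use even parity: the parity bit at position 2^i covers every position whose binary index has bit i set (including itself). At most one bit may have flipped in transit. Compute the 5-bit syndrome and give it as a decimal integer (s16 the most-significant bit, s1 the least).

11

s1: b1⊕b3⊕b5⊕b7⊕b9⊕b11⊕b13⊕b15⊕b17⊕b19⊕b21⊕b23⊕b25⊕b27⊕b29⊕b31 = 1⊕0⊕1⊕1⊕0⊕0⊕0⊕0⊕1⊕0⊕0⊕1⊕1⊕0⊕1⊕0 = 1
s2: b2⊕b3⊕b6⊕b7⊕b10⊕b11⊕b14⊕b15⊕b18⊕b19⊕b22⊕b23⊕b26⊕b27⊕b30⊕b31 = 0⊕0⊕0⊕1⊕1⊕0⊕1⊕0⊕0⊕0⊕0⊕1⊕1⊕0⊕0⊕0 = 1
s4: b4⊕b5⊕b6⊕b7⊕b12⊕b13⊕b14⊕b15⊕b20⊕b21⊕b22⊕b23⊕b28⊕b29⊕b30⊕b31 = 0⊕1⊕0⊕1⊕0⊕0⊕1⊕0⊕1⊕0⊕0⊕1⊕0⊕1⊕0⊕0 = 0
s8: b8⊕b9⊕b10⊕b11⊕b12⊕b13⊕b14⊕b15⊕b24⊕b25⊕b26⊕b27⊕b28⊕b29⊕b30⊕b31 = 1⊕0⊕1⊕0⊕0⊕0⊕1⊕0⊕1⊕1⊕1⊕0⊕0⊕1⊕0⊕0 = 1
s16: b16⊕b17⊕b18⊕b19⊕b20⊕b21⊕b22⊕b23⊕b24⊕b25⊕b26⊕b27⊕b28⊕b29⊕b30⊕b31 = 1⊕1⊕0⊕0⊕1⊕0⊕0⊕1⊕1⊕1⊕1⊕0⊕0⊕1⊕0⊕0 = 0
Syndrome (s16...s1) = 01011 → position 11.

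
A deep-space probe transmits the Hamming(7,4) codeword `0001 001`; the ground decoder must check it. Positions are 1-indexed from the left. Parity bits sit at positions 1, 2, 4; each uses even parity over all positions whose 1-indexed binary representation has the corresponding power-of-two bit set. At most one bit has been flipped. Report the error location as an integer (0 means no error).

s1: b1⊕b3⊕b5⊕b7 = 0⊕0⊕0⊕1 = 1
s2: b2⊕b3⊕b6⊕b7 = 0⊕0⊕0⊕1 = 1
s4: b4⊕b5⊕b6⊕b7 = 1⊕0⊕0⊕1 = 0
Syndrome (s4...s1) = 011 → position 3.

3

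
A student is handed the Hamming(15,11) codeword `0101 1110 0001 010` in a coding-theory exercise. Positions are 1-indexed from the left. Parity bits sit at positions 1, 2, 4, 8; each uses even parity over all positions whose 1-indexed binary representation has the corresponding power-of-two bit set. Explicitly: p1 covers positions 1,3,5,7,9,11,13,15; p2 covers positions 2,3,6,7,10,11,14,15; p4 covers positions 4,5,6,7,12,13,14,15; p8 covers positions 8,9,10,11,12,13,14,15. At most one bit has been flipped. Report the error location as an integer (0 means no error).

0

s1: b1⊕b3⊕b5⊕b7⊕b9⊕b11⊕b13⊕b15 = 0⊕0⊕1⊕1⊕0⊕0⊕0⊕0 = 0
s2: b2⊕b3⊕b6⊕b7⊕b10⊕b11⊕b14⊕b15 = 1⊕0⊕1⊕1⊕0⊕0⊕1⊕0 = 0
s4: b4⊕b5⊕b6⊕b7⊕b12⊕b13⊕b14⊕b15 = 1⊕1⊕1⊕1⊕1⊕0⊕1⊕0 = 0
s8: b8⊕b9⊕b10⊕b11⊕b12⊕b13⊕b14⊕b15 = 0⊕0⊕0⊕0⊕1⊕0⊕1⊕0 = 0
Syndrome (s8...s1) = 0000 → position 0 (no error).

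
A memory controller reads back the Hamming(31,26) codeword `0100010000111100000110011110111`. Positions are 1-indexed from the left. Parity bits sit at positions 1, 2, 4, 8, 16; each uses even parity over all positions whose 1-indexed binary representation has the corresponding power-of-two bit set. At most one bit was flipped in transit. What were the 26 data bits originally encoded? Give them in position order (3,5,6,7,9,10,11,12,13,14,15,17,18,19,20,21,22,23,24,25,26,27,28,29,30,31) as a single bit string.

00100011110000110011110011

s1: b1⊕b3⊕b5⊕b7⊕b9⊕b11⊕b13⊕b15⊕b17⊕b19⊕b21⊕b23⊕b25⊕b27⊕b29⊕b31 = 0⊕0⊕0⊕0⊕0⊕1⊕1⊕0⊕0⊕0⊕1⊕0⊕1⊕1⊕1⊕1 = 1
s2: b2⊕b3⊕b6⊕b7⊕b10⊕b11⊕b14⊕b15⊕b18⊕b19⊕b22⊕b23⊕b26⊕b27⊕b30⊕b31 = 1⊕0⊕1⊕0⊕0⊕1⊕1⊕0⊕0⊕0⊕0⊕0⊕1⊕1⊕1⊕1 = 0
s4: b4⊕b5⊕b6⊕b7⊕b12⊕b13⊕b14⊕b15⊕b20⊕b21⊕b22⊕b23⊕b28⊕b29⊕b30⊕b31 = 0⊕0⊕1⊕0⊕1⊕1⊕1⊕0⊕1⊕1⊕0⊕0⊕0⊕1⊕1⊕1 = 1
s8: b8⊕b9⊕b10⊕b11⊕b12⊕b13⊕b14⊕b15⊕b24⊕b25⊕b26⊕b27⊕b28⊕b29⊕b30⊕b31 = 0⊕0⊕0⊕1⊕1⊕1⊕1⊕0⊕1⊕1⊕1⊕1⊕0⊕1⊕1⊕1 = 1
s16: b16⊕b17⊕b18⊕b19⊕b20⊕b21⊕b22⊕b23⊕b24⊕b25⊕b26⊕b27⊕b28⊕b29⊕b30⊕b31 = 0⊕0⊕0⊕0⊕1⊕1⊕0⊕0⊕1⊕1⊕1⊕1⊕0⊕1⊕1⊕1 = 1
Syndrome (s16...s1) = 11101 → position 29.
Flip bit 29: corrected codeword = 0100010000111100000110011110011
Data bits at positions 3,5,6,7,9,10,11,12,13,14,15,17,18,19,20,21,22,23,24,25,26,27,28,29,30,31: 00100011110000110011110011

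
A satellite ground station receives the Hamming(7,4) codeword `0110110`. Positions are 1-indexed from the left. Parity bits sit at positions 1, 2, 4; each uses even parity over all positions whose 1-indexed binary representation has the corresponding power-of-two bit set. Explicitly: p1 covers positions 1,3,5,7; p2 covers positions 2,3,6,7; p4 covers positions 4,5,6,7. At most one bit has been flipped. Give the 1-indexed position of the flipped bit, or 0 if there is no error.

s1: b1⊕b3⊕b5⊕b7 = 0⊕1⊕1⊕0 = 0
s2: b2⊕b3⊕b6⊕b7 = 1⊕1⊕1⊕0 = 1
s4: b4⊕b5⊕b6⊕b7 = 0⊕1⊕1⊕0 = 0
Syndrome (s4...s1) = 010 → position 2.

2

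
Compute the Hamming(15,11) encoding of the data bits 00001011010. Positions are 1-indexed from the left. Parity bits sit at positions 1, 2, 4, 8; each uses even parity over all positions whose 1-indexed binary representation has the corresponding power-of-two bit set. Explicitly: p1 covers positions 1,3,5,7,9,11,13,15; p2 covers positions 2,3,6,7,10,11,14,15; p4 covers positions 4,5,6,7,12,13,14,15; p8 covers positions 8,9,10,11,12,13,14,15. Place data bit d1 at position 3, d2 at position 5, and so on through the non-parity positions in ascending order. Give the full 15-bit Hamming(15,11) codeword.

000000001011010

Place data bits at non-power-of-two positions: b3=0, b5=0, b6=0, b7=0, b9=1, b10=0, b11=1, b12=1, b13=0, b14=1, b15=0.
p1 = XOR of data positions {3,5,7,9,11,13,15} = 0⊕0⊕0⊕1⊕1⊕0⊕0 = 0
p2 = XOR of data positions {3,6,7,10,11,14,15} = 0⊕0⊕0⊕0⊕1⊕1⊕0 = 0
p4 = XOR of data positions {5,6,7,12,13,14,15} = 0⊕0⊕0⊕1⊕0⊕1⊕0 = 0
p8 = XOR of data positions {9,10,11,12,13,14,15} = 1⊕0⊕1⊕1⊕0⊕1⊕0 = 0
Codeword b1..b15 = 000000001011010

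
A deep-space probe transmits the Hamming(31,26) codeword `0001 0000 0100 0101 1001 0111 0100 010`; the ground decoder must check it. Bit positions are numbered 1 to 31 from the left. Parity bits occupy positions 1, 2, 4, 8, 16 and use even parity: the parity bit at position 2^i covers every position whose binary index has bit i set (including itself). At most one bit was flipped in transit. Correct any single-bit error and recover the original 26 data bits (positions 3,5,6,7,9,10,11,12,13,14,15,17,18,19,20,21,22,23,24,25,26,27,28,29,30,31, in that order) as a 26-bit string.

00000100010100101110100010

s1: b1⊕b3⊕b5⊕b7⊕b9⊕b11⊕b13⊕b15⊕b17⊕b19⊕b21⊕b23⊕b25⊕b27⊕b29⊕b31 = 0⊕0⊕0⊕0⊕0⊕0⊕0⊕0⊕1⊕0⊕0⊕1⊕0⊕0⊕0⊕0 = 0
s2: b2⊕b3⊕b6⊕b7⊕b10⊕b11⊕b14⊕b15⊕b18⊕b19⊕b22⊕b23⊕b26⊕b27⊕b30⊕b31 = 0⊕0⊕0⊕0⊕1⊕0⊕1⊕0⊕0⊕0⊕1⊕1⊕1⊕0⊕1⊕0 = 0
s4: b4⊕b5⊕b6⊕b7⊕b12⊕b13⊕b14⊕b15⊕b20⊕b21⊕b22⊕b23⊕b28⊕b29⊕b30⊕b31 = 1⊕0⊕0⊕0⊕0⊕0⊕1⊕0⊕1⊕0⊕1⊕1⊕0⊕0⊕1⊕0 = 0
s8: b8⊕b9⊕b10⊕b11⊕b12⊕b13⊕b14⊕b15⊕b24⊕b25⊕b26⊕b27⊕b28⊕b29⊕b30⊕b31 = 0⊕0⊕1⊕0⊕0⊕0⊕1⊕0⊕1⊕0⊕1⊕0⊕0⊕0⊕1⊕0 = 1
s16: b16⊕b17⊕b18⊕b19⊕b20⊕b21⊕b22⊕b23⊕b24⊕b25⊕b26⊕b27⊕b28⊕b29⊕b30⊕b31 = 1⊕1⊕0⊕0⊕1⊕0⊕1⊕1⊕1⊕0⊕1⊕0⊕0⊕0⊕1⊕0 = 0
Syndrome (s16...s1) = 01000 → position 8.
Flip bit 8: corrected codeword = 0001000101000101100101110100010
Data bits at positions 3,5,6,7,9,10,11,12,13,14,15,17,18,19,20,21,22,23,24,25,26,27,28,29,30,31: 00000100010100101110100010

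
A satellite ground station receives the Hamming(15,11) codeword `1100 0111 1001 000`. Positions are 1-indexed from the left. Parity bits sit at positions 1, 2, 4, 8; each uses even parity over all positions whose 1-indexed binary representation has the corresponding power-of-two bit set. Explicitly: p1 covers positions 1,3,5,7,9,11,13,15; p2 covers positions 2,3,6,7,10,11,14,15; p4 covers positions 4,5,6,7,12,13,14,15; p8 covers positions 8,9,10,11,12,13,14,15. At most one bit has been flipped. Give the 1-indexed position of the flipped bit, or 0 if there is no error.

s1: b1⊕b3⊕b5⊕b7⊕b9⊕b11⊕b13⊕b15 = 1⊕0⊕0⊕1⊕1⊕0⊕0⊕0 = 1
s2: b2⊕b3⊕b6⊕b7⊕b10⊕b11⊕b14⊕b15 = 1⊕0⊕1⊕1⊕0⊕0⊕0⊕0 = 1
s4: b4⊕b5⊕b6⊕b7⊕b12⊕b13⊕b14⊕b15 = 0⊕0⊕1⊕1⊕1⊕0⊕0⊕0 = 1
s8: b8⊕b9⊕b10⊕b11⊕b12⊕b13⊕b14⊕b15 = 1⊕1⊕0⊕0⊕1⊕0⊕0⊕0 = 1
Syndrome (s8...s1) = 1111 → position 15.

15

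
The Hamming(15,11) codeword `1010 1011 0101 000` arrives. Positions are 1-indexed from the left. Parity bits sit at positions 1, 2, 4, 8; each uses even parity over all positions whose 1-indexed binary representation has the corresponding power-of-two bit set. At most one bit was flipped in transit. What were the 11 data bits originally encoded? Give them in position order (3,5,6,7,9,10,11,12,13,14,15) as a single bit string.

s1: b1⊕b3⊕b5⊕b7⊕b9⊕b11⊕b13⊕b15 = 1⊕1⊕1⊕1⊕0⊕0⊕0⊕0 = 0
s2: b2⊕b3⊕b6⊕b7⊕b10⊕b11⊕b14⊕b15 = 0⊕1⊕0⊕1⊕1⊕0⊕0⊕0 = 1
s4: b4⊕b5⊕b6⊕b7⊕b12⊕b13⊕b14⊕b15 = 0⊕1⊕0⊕1⊕1⊕0⊕0⊕0 = 1
s8: b8⊕b9⊕b10⊕b11⊕b12⊕b13⊕b14⊕b15 = 1⊕0⊕1⊕0⊕1⊕0⊕0⊕0 = 1
Syndrome (s8...s1) = 1110 → position 14.
Flip bit 14: corrected codeword = 101010110101010
Data bits at positions 3,5,6,7,9,10,11,12,13,14,15: 11010101010

11010101010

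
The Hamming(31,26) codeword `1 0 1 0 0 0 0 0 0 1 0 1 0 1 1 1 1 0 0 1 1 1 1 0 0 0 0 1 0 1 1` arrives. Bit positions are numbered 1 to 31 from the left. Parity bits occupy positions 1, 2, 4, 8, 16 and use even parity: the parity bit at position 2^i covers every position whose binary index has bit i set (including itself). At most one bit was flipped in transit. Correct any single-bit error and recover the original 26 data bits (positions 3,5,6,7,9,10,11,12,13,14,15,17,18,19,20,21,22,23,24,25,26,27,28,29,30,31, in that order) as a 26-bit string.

10000101011100111101001011

s1: b1⊕b3⊕b5⊕b7⊕b9⊕b11⊕b13⊕b15⊕b17⊕b19⊕b21⊕b23⊕b25⊕b27⊕b29⊕b31 = 1⊕1⊕0⊕0⊕0⊕0⊕0⊕1⊕1⊕0⊕1⊕1⊕0⊕0⊕0⊕1 = 1
s2: b2⊕b3⊕b6⊕b7⊕b10⊕b11⊕b14⊕b15⊕b18⊕b19⊕b22⊕b23⊕b26⊕b27⊕b30⊕b31 = 0⊕1⊕0⊕0⊕1⊕0⊕1⊕1⊕0⊕0⊕1⊕1⊕0⊕0⊕1⊕1 = 0
s4: b4⊕b5⊕b6⊕b7⊕b12⊕b13⊕b14⊕b15⊕b20⊕b21⊕b22⊕b23⊕b28⊕b29⊕b30⊕b31 = 0⊕0⊕0⊕0⊕1⊕0⊕1⊕1⊕1⊕1⊕1⊕1⊕1⊕0⊕1⊕1 = 0
s8: b8⊕b9⊕b10⊕b11⊕b12⊕b13⊕b14⊕b15⊕b24⊕b25⊕b26⊕b27⊕b28⊕b29⊕b30⊕b31 = 0⊕0⊕1⊕0⊕1⊕0⊕1⊕1⊕0⊕0⊕0⊕0⊕1⊕0⊕1⊕1 = 1
s16: b16⊕b17⊕b18⊕b19⊕b20⊕b21⊕b22⊕b23⊕b24⊕b25⊕b26⊕b27⊕b28⊕b29⊕b30⊕b31 = 1⊕1⊕0⊕0⊕1⊕1⊕1⊕1⊕0⊕0⊕0⊕0⊕1⊕0⊕1⊕1 = 1
Syndrome (s16...s1) = 11001 → position 25.
Flip bit 25: corrected codeword = 1010000001010111100111101001011
Data bits at positions 3,5,6,7,9,10,11,12,13,14,15,17,18,19,20,21,22,23,24,25,26,27,28,29,30,31: 10000101011100111101001011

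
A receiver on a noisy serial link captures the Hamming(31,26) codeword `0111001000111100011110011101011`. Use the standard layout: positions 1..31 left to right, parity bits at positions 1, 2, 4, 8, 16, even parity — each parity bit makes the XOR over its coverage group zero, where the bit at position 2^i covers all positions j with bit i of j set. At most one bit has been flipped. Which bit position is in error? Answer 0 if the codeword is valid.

0

s1: b1⊕b3⊕b5⊕b7⊕b9⊕b11⊕b13⊕b15⊕b17⊕b19⊕b21⊕b23⊕b25⊕b27⊕b29⊕b31 = 0⊕1⊕0⊕1⊕0⊕1⊕1⊕0⊕0⊕1⊕1⊕0⊕1⊕0⊕0⊕1 = 0
s2: b2⊕b3⊕b6⊕b7⊕b10⊕b11⊕b14⊕b15⊕b18⊕b19⊕b22⊕b23⊕b26⊕b27⊕b30⊕b31 = 1⊕1⊕0⊕1⊕0⊕1⊕1⊕0⊕1⊕1⊕0⊕0⊕1⊕0⊕1⊕1 = 0
s4: b4⊕b5⊕b6⊕b7⊕b12⊕b13⊕b14⊕b15⊕b20⊕b21⊕b22⊕b23⊕b28⊕b29⊕b30⊕b31 = 1⊕0⊕0⊕1⊕1⊕1⊕1⊕0⊕1⊕1⊕0⊕0⊕1⊕0⊕1⊕1 = 0
s8: b8⊕b9⊕b10⊕b11⊕b12⊕b13⊕b14⊕b15⊕b24⊕b25⊕b26⊕b27⊕b28⊕b29⊕b30⊕b31 = 0⊕0⊕0⊕1⊕1⊕1⊕1⊕0⊕1⊕1⊕1⊕0⊕1⊕0⊕1⊕1 = 0
s16: b16⊕b17⊕b18⊕b19⊕b20⊕b21⊕b22⊕b23⊕b24⊕b25⊕b26⊕b27⊕b28⊕b29⊕b30⊕b31 = 0⊕0⊕1⊕1⊕1⊕1⊕0⊕0⊕1⊕1⊕1⊕0⊕1⊕0⊕1⊕1 = 0
Syndrome (s16...s1) = 00000 → position 0 (no error).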